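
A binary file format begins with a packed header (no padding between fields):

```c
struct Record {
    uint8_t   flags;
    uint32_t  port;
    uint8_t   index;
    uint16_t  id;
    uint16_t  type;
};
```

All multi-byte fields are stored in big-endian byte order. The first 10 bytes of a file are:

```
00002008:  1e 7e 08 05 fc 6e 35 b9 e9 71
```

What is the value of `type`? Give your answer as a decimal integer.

59761

`type` follows `flags` (1 B), `port` (4 B), `index` (1 B), `id` (2 B), so it starts at offset 1 + 4 + 1 + 2 = 8 and occupies 2 bytes.
Bytes at offsets 8..9: E9 71.
In big-endian order the high byte comes first in memory.
The bytes are already most-significant first: 0xE971.
0xE971 = 59761.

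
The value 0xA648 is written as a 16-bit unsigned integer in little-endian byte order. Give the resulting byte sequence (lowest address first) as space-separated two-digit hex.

48 A6

Split into bytes (most-significant first): A6 48.
In little-endian order the low byte comes first in memory.
So at ascending addresses the bytes are 48 A6.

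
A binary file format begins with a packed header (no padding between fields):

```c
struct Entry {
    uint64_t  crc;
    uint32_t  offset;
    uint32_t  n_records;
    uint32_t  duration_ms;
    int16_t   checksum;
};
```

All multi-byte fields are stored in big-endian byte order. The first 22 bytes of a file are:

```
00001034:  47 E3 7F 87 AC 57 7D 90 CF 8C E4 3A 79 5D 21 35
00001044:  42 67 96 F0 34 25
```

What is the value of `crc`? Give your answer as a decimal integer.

`crc` is the first field, at byte offset 0, occupying 8 bytes.
Bytes at offsets 0..7: 47 E3 7F 87 AC 57 7D 90.
Big-endian stores the most-significant byte at the lowest address.
The bytes are already most-significant first: 0x47E37F87AC577D90.
0x47E37F87AC577D90 = 5180124217094929808.

5180124217094929808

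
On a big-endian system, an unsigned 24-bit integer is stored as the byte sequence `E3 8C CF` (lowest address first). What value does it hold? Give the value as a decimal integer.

In big-endian order the high byte comes first in memory.
The bytes are already most-significant first: 0xE38CCF.
0xE38CCF = 14912719.

14912719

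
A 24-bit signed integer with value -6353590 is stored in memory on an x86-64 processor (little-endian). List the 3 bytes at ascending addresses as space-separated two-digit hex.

Two's complement of -6353590 in 24 bits: 6353590 = 0x60F2B6; invert → 0x9F0D49; add 1 → 0x9F0D4A.
Split into bytes (most-significant first): 9F 0D 4A.
Little-endian stores the least-significant byte at the lowest address.
So at ascending addresses the bytes are 4A 0D 9F.

4A 0D 9F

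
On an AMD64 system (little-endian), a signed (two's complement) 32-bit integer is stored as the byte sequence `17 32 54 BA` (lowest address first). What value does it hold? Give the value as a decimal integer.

-1168887273

Little-endian: lowest address holds the least-significant byte.
Reassemble most-significant byte first: BA 54 32 17 → 0xBA543217.
Top bit is set, so as a signed 32-bit value this is 0xBA543217 − 2^32 = -1168887273.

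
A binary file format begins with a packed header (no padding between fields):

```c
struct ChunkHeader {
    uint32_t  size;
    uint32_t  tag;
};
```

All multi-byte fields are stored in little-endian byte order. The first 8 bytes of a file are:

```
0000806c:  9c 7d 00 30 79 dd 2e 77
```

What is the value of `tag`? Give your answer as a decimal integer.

1999560057

`tag` follows `size` (4 bytes), so it starts at byte offset 4 and occupies 4 bytes.
Bytes at offsets 4..7: 79 DD 2E 77.
In little-endian order the low byte comes first in memory.
Reassemble most-significant byte first: 77 2E DD 79 → 0x772EDD79.
0x772EDD79 = 1999560057.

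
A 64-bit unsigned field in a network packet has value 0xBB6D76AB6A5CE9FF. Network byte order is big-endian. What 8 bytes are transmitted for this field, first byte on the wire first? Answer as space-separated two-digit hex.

BB 6D 76 AB 6A 5C E9 FF

Split into bytes (most-significant first): BB 6D 76 AB 6A 5C E9 FF.
Big-endian stores the most-significant byte at the lowest address.
So the memory order matches the most-significant-first order: BB 6D 76 AB 6A 5C E9 FF.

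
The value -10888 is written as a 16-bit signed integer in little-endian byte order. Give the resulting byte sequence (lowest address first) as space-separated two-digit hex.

78 D5

Two's complement of -10888 in 16 bits: 10888 = 0x2A88; invert → 0xD577; add 1 → 0xD578.
Split into bytes (most-significant first): D5 78.
Little-endian stores the least-significant byte at the lowest address.
So at ascending addresses the bytes are 78 D5.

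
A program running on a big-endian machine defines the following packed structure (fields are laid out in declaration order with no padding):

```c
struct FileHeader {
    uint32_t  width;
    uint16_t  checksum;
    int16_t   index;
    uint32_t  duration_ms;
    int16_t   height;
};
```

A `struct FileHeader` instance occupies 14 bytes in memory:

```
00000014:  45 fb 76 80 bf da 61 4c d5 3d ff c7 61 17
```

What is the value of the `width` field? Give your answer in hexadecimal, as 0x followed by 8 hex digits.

`width` is the first field, at byte offset 0, occupying 4 bytes.
Bytes at offsets 0..3: 45 FB 76 80.
Big-endian stores the most-significant byte at the lowest address.
The bytes are already most-significant first: 0x45FB7680.

0x45FB7680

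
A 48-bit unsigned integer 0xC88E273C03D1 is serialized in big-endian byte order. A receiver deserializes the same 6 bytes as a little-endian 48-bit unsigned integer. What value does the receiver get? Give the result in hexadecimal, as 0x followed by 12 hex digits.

0xD1033C278EC8

Stored big-endian, the bytes at ascending addresses are C8 8E 27 3C 03 D1.
Read back as little-endian, the first byte is least significant, giving 0xD1033C278EC8.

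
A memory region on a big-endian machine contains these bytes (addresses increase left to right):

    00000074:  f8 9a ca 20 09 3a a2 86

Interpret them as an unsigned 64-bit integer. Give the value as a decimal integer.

17913852706762171014

In big-endian order the high byte comes first in memory.
The bytes are already most-significant first: 0xF89ACA20093AA286.
0xF89ACA20093AA286 = 17913852706762171014.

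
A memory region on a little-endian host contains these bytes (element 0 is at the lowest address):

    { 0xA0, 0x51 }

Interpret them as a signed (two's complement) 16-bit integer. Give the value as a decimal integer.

20896

Little-endian stores the least-significant byte at the lowest address.
Reassemble most-significant byte first: 51 A0 → 0x51A0.
0x51A0 = 20896.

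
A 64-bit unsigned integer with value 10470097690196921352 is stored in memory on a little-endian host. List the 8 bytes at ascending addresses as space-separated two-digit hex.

08 4C D3 53 60 42 4D 91

10470097690196921352 in hexadecimal, padded to 64 bits, is 0x914D426053D34C08.
Split into bytes (most-significant first): 91 4D 42 60 53 D3 4C 08.
Little-endian: lowest address holds the least-significant byte.
So at ascending addresses the bytes are 08 4C D3 53 60 42 4D 91.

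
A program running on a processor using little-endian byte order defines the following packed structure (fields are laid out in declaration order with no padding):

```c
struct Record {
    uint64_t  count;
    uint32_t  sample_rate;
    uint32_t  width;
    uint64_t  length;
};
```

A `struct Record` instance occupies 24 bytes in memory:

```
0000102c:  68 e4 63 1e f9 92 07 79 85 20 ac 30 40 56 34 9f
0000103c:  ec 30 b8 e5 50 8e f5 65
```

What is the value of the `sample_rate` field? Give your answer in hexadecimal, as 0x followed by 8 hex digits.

`sample_rate` follows `count` (8 bytes), so it starts at byte offset 8 and occupies 4 bytes.
Bytes at offsets 8..11: 85 20 AC 30.
Little-endian: lowest address holds the least-significant byte.
Reassemble most-significant byte first: 30 AC 20 85 → 0x30AC2085.

0x30AC2085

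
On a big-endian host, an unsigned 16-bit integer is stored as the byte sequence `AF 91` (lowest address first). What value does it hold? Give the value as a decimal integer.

Big-endian stores the most-significant byte at the lowest address.
The bytes are already most-significant first: 0xAF91.
0xAF91 = 44945.

44945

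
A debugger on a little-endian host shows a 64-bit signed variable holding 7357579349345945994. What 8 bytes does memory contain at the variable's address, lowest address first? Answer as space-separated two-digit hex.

8A C9 83 A4 6F 5F 1B 66

7357579349345945994 in hexadecimal, padded to 64 bits, is 0x661B5F6FA483C98A.
Split into bytes (most-significant first): 66 1B 5F 6F A4 83 C9 8A.
In little-endian order the low byte comes first in memory.
So at ascending addresses the bytes are 8A C9 83 A4 6F 5F 1B 66.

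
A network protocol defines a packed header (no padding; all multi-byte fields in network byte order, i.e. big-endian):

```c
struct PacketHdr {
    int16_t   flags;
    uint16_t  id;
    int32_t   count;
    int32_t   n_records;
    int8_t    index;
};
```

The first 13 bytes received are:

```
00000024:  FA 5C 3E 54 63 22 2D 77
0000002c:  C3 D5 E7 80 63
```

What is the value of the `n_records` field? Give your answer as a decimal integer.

`n_records` follows `flags` (2 B), `id` (2 B), `count` (4 B), so it starts at offset 2 + 2 + 4 = 8 and occupies 4 bytes.
Bytes at offsets 8..11: C3 D5 E7 80.
Big-endian stores the most-significant byte at the lowest address.
The bytes are already most-significant first: 0xC3D5E780.
Top bit is set, so as a signed 32-bit value this is 0xC3D5E780 − 2^32 = -1009391744.

-1009391744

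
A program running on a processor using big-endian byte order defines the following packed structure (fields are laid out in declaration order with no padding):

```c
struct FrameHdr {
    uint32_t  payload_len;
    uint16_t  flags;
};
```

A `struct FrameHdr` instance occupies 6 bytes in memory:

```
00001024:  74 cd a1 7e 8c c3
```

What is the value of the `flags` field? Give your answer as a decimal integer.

`flags` follows `payload_len` (4 bytes), so it starts at byte offset 4 and occupies 2 bytes.
Bytes at offsets 4..5: 8C C3.
Big-endian stores the most-significant byte at the lowest address.
The bytes are already most-significant first: 0x8CC3.
0x8CC3 = 36035.

36035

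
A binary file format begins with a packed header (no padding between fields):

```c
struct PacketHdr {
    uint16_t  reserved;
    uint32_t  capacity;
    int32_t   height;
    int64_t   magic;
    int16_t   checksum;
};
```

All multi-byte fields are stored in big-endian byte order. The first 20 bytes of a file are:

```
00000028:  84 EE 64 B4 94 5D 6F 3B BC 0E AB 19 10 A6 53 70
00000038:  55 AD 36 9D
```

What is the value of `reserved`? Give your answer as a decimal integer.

`reserved` is the first field, at byte offset 0, occupying 2 bytes.
Bytes at offsets 0..1: 84 EE.
Big-endian stores the most-significant byte at the lowest address.
The bytes are already most-significant first: 0x84EE.
0x84EE = 34030.

34030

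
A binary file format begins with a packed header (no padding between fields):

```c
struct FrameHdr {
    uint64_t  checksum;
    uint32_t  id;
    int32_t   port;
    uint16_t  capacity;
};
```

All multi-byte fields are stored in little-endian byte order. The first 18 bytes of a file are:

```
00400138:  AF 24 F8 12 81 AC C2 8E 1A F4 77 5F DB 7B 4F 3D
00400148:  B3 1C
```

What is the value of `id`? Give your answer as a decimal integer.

1601696794

`id` follows `checksum` (8 bytes), so it starts at byte offset 8 and occupies 4 bytes.
Bytes at offsets 8..11: 1A F4 77 5F.
Little-endian stores the least-significant byte at the lowest address.
Reassemble most-significant byte first: 5F 77 F4 1A → 0x5F77F41A.
0x5F77F41A = 1601696794.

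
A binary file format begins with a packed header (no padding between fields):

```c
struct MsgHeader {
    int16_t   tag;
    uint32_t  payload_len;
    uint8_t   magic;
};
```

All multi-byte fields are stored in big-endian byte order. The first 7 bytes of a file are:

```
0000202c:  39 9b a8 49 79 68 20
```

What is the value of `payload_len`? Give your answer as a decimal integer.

`payload_len` follows `tag` (2 bytes), so it starts at byte offset 2 and occupies 4 bytes.
Bytes at offsets 2..5: A8 49 79 68.
In big-endian order the high byte comes first in memory.
The bytes are already most-significant first: 0xA8497968.
0xA8497968 = 2823387496.

2823387496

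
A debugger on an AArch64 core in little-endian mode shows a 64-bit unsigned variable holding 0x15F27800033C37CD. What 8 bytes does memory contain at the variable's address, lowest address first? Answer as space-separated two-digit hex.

Split into bytes (most-significant first): 15 F2 78 00 03 3C 37 CD.
Little-endian: lowest address holds the least-significant byte.
So at ascending addresses the bytes are CD 37 3C 03 00 78 F2 15.

CD 37 3C 03 00 78 F2 15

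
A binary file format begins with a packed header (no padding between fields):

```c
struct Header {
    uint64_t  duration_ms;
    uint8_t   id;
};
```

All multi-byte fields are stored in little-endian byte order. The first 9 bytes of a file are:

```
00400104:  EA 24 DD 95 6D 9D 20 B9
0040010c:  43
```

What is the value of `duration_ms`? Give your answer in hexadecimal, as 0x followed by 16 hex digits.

`duration_ms` is the first field, at byte offset 0, occupying 8 bytes.
Bytes at offsets 0..7: EA 24 DD 95 6D 9D 20 B9.
Little-endian stores the least-significant byte at the lowest address.
Reassemble most-significant byte first: B9 20 9D 6D 95 DD 24 EA → 0xB9209D6D95DD24EA.

0xB9209D6D95DD24EA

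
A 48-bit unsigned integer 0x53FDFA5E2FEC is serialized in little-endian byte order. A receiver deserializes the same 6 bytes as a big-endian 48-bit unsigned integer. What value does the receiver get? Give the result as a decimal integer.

Stored little-endian, the bytes at ascending addresses are EC 2F 5E FA FD 53.
Read back as big-endian, the last byte is least significant, giving 0xEC2F5EFAFD53.
0xEC2F5EFAFD53 = 259688201125203.

259688201125203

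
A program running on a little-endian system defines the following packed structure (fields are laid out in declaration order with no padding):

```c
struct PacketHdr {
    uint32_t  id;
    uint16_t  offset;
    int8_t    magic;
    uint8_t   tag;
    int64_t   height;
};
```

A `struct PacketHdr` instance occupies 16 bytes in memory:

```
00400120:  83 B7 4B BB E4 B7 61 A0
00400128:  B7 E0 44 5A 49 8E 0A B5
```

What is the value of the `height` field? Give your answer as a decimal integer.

`height` follows `id` (4 B), `offset` (2 B), `magic` (1 B), `tag` (1 B), so it starts at offset 4 + 2 + 1 + 1 = 8 and occupies 8 bytes.
Bytes at offsets 8..15: B7 E0 44 5A 49 8E 0A B5.
In little-endian order the low byte comes first in memory.
Reassemble most-significant byte first: B5 0A 8E 49 5A 44 E0 B7 → 0xB50A8E495A44E0B7.
Top bit is set, so as a signed 64-bit value this is 0xB50A8E495A44E0B7 − 2^64 = -5401348357379268425.

-5401348357379268425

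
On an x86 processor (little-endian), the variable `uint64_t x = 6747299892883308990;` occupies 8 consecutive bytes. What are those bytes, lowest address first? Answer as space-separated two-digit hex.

BE 41 57 FC 80 39 A3 5D

6747299892883308990 in hexadecimal, padded to 64 bits, is 0x5DA33980FC5741BE.
Split into bytes (most-significant first): 5D A3 39 80 FC 57 41 BE.
Little-endian stores the least-significant byte at the lowest address.
So at ascending addresses the bytes are BE 41 57 FC 80 39 A3 5D.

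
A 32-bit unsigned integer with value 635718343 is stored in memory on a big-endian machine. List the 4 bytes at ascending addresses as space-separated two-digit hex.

635718343 in hexadecimal, padded to 32 bits, is 0x25E44AC7.
Split into bytes (most-significant first): 25 E4 4A C7.
In big-endian order the high byte comes first in memory.
So the memory order matches the most-significant-first order: 25 E4 4A C7.

25 E4 4A C7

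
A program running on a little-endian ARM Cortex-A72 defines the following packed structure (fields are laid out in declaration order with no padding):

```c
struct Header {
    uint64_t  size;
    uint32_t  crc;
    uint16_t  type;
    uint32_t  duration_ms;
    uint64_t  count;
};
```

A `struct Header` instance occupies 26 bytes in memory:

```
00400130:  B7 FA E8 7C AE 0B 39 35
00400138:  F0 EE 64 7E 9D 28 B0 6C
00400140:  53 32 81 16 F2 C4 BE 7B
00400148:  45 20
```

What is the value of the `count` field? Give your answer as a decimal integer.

`count` follows `size` (8 B), `crc` (4 B), `type` (2 B), `duration_ms` (4 B), so it starts at offset 8 + 4 + 2 + 4 = 18 and occupies 8 bytes.
Bytes at offsets 18..25: 81 16 F2 C4 BE 7B 45 20.
Little-endian stores the least-significant byte at the lowest address.
Reassemble most-significant byte first: 20 45 7B BE C4 F2 16 81 → 0x20457BBEC4F21681.
0x20457BBEC4F21681 = 2325400841884931713.

2325400841884931713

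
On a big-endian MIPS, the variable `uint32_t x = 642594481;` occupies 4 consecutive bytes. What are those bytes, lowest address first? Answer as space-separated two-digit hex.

26 4D 36 B1

642594481 in hexadecimal, padded to 32 bits, is 0x264D36B1.
Split into bytes (most-significant first): 26 4D 36 B1.
Big-endian: lowest address holds the most-significant byte.
So the memory order matches the most-significant-first order: 26 4D 36 B1.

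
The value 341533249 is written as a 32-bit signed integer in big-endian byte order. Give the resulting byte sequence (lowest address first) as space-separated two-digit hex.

341533249 in hexadecimal, padded to 32 bits, is 0x145B6241.
Split into bytes (most-significant first): 14 5B 62 41.
In big-endian order the high byte comes first in memory.
So the memory order matches the most-significant-first order: 14 5B 62 41.

14 5B 62 41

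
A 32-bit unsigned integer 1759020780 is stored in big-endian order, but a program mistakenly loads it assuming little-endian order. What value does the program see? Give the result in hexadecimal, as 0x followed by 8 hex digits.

0xEC86D868

1759020780 in 32-bit hexadecimal is 0x68D886EC.
Stored big-endian, the bytes at ascending addresses are 68 D8 86 EC.
Read back as little-endian, the first byte is least significant, giving 0xEC86D868.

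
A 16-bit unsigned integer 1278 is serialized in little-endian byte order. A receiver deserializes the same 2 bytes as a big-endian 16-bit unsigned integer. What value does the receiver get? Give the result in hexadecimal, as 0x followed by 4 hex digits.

0xFE04

1278 in 16-bit hexadecimal is 0x04FE.
Stored little-endian, the bytes at ascending addresses are FE 04.
Read back as big-endian, the last byte is least significant, giving 0xFE04.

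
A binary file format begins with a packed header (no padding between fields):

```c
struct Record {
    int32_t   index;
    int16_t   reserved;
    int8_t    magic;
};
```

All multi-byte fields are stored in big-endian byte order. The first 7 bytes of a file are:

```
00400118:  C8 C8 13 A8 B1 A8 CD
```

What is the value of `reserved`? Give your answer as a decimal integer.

`reserved` follows `index` (4 bytes), so it starts at byte offset 4 and occupies 2 bytes.
Bytes at offsets 4..5: B1 A8.
Big-endian: lowest address holds the most-significant byte.
The bytes are already most-significant first: 0xB1A8.
Top bit is set, so as a signed 16-bit value this is 0xB1A8 − 2^16 = -20056.

-20056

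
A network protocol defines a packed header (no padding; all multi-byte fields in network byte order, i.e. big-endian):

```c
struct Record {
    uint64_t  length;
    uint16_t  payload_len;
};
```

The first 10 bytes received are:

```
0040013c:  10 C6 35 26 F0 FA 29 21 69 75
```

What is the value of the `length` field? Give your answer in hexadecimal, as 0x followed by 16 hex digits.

`length` is the first field, at byte offset 0, occupying 8 bytes.
Bytes at offsets 0..7: 10 C6 35 26 F0 FA 29 21.
Big-endian stores the most-significant byte at the lowest address.
The bytes are already most-significant first: 0x10C63526F0FA2921.

0x10C63526F0FA2921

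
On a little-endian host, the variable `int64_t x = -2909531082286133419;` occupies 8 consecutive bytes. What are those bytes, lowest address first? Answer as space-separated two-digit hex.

Two's complement of -2909531082286133419 in 64 bits: 2909531082286133419 = 0x2860BB1A9E9F70AB; invert → 0xD79F44E561608F54; add 1 → 0xD79F44E561608F55.
Split into bytes (most-significant first): D7 9F 44 E5 61 60 8F 55.
Little-endian: lowest address holds the least-significant byte.
So at ascending addresses the bytes are 55 8F 60 61 E5 44 9F D7.

55 8F 60 61 E5 44 9F D7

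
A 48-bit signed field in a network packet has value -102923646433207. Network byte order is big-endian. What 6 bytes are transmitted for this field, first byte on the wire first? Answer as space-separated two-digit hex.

A2 64 38 9D 88 49

Two's complement of -102923646433207 in 48 bits: 102923646433207 = 0x5D9BC76277B7; invert → 0xA264389D8848; add 1 → 0xA264389D8849.
Split into bytes (most-significant first): A2 64 38 9D 88 49.
Big-endian stores the most-significant byte at the lowest address.
So the memory order matches the most-significant-first order: A2 64 38 9D 88 49.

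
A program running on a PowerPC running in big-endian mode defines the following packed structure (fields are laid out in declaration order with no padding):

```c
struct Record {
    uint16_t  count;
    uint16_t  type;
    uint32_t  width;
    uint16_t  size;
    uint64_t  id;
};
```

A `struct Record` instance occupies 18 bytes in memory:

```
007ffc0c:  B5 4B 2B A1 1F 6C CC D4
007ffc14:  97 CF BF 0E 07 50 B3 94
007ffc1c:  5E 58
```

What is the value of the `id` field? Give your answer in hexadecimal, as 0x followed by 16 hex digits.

0xBF0E0750B3945E58

`id` follows `count` (2 B), `type` (2 B), `width` (4 B), `size` (2 B), so it starts at offset 2 + 2 + 4 + 2 = 10 and occupies 8 bytes.
Bytes at offsets 10..17: BF 0E 07 50 B3 94 5E 58.
Big-endian stores the most-significant byte at the lowest address.
The bytes are already most-significant first: 0xBF0E0750B3945E58.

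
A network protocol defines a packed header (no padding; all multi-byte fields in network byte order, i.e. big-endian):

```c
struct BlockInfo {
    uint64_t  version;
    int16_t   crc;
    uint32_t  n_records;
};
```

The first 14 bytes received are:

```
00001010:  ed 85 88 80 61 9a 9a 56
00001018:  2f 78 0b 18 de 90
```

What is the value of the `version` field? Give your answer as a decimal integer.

17115236043866151510

`version` is the first field, at byte offset 0, occupying 8 bytes.
Bytes at offsets 0..7: ED 85 88 80 61 9A 9A 56.
In big-endian order the high byte comes first in memory.
The bytes are already most-significant first: 0xED858880619A9A56.
0xED858880619A9A56 = 17115236043866151510.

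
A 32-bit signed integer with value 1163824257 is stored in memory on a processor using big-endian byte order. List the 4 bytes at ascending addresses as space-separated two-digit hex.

1163824257 in hexadecimal, padded to 32 bits, is 0x455E8C81.
Split into bytes (most-significant first): 45 5E 8C 81.
Big-endian: lowest address holds the most-significant byte.
So the memory order matches the most-significant-first order: 45 5E 8C 81.

45 5E 8C 81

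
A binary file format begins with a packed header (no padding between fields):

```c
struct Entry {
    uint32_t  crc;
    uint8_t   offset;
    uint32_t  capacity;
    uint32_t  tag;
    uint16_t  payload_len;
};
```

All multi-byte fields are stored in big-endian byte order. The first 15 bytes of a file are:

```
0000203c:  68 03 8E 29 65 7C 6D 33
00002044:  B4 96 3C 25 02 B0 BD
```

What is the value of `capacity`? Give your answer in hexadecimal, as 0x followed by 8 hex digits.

`capacity` follows `crc` (4 B), `offset` (1 B), so it starts at offset 4 + 1 = 5 and occupies 4 bytes.
Bytes at offsets 5..8: 7C 6D 33 B4.
Big-endian: lowest address holds the most-significant byte.
The bytes are already most-significant first: 0x7C6D33B4.

0x7C6D33B4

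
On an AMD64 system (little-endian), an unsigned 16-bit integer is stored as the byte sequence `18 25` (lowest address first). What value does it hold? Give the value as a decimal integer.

In little-endian order the low byte comes first in memory.
Reassemble most-significant byte first: 25 18 → 0x2518.
0x2518 = 9496.

9496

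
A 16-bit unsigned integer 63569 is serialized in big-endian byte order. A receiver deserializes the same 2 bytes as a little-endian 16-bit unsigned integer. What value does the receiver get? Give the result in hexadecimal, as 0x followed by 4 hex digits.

63569 in 16-bit hexadecimal is 0xF851.
Stored big-endian, the bytes at ascending addresses are F8 51.
Read back as little-endian, the first byte is least significant, giving 0x51F8.

0x51F8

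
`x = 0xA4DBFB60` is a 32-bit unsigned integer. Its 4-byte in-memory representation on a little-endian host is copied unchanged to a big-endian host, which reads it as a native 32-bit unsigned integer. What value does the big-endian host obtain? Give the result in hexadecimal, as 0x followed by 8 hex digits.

0x60FBDBA4

Stored little-endian, the bytes at ascending addresses are 60 FB DB A4.
Read back as big-endian, the last byte is least significant, giving 0x60FBDBA4.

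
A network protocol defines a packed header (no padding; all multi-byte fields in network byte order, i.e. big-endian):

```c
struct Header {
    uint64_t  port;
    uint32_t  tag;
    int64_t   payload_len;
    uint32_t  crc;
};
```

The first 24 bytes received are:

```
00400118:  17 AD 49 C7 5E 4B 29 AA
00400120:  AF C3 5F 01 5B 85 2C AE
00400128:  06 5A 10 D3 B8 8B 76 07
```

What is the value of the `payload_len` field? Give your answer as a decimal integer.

`payload_len` follows `port` (8 B), `tag` (4 B), so it starts at offset 8 + 4 = 12 and occupies 8 bytes.
Bytes at offsets 12..19: 5B 85 2C AE 06 5A 10 D3.
Big-endian stores the most-significant byte at the lowest address.
The bytes are already most-significant first: 0x5B852CAE065A10D3.
0x5B852CAE065A10D3 = 6594726355296456915.

6594726355296456915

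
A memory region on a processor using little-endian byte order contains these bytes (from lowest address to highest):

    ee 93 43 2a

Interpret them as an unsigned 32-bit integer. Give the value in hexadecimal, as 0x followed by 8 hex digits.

In little-endian order the low byte comes first in memory.
Reassemble most-significant byte first: 2A 43 93 EE → 0x2A4393EE.

0x2A4393EE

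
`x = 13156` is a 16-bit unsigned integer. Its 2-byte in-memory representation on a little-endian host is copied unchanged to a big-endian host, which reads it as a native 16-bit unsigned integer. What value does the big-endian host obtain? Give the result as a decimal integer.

25651

13156 in 16-bit hexadecimal is 0x3364.
Stored little-endian, the bytes at ascending addresses are 64 33.
Read back as big-endian, the last byte is least significant, giving 0x6433.
0x6433 = 25651.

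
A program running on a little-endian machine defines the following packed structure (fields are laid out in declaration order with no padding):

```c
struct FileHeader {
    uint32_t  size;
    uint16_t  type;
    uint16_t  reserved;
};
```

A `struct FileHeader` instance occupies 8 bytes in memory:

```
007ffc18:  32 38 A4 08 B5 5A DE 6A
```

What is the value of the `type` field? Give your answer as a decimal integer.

23221

`type` follows `size` (4 bytes), so it starts at byte offset 4 and occupies 2 bytes.
Bytes at offsets 4..5: B5 5A.
Little-endian stores the least-significant byte at the lowest address.
Reassemble most-significant byte first: 5A B5 → 0x5AB5.
0x5AB5 = 23221.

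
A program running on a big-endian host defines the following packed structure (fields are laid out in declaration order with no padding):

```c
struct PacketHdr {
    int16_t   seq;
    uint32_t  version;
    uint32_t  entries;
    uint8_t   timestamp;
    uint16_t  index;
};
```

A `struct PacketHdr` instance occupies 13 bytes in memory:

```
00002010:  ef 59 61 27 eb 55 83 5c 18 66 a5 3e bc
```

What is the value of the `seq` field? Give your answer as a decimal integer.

-4263

`seq` is the first field, at byte offset 0, occupying 2 bytes.
Bytes at offsets 0..1: EF 59.
Big-endian stores the most-significant byte at the lowest address.
The bytes are already most-significant first: 0xEF59.
Top bit is set, so as a signed 16-bit value this is 0xEF59 − 2^16 = -4263.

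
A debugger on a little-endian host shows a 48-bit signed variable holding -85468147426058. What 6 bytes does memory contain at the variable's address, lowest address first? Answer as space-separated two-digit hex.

F6 DC 6E 65 44 B2

Two's complement of -85468147426058 in 48 bits: 85468147426058 = 0x4DBB9A91230A; invert → 0xB244656EDCF5; add 1 → 0xB244656EDCF6.
Split into bytes (most-significant first): B2 44 65 6E DC F6.
Little-endian stores the least-significant byte at the lowest address.
So at ascending addresses the bytes are F6 DC 6E 65 44 B2.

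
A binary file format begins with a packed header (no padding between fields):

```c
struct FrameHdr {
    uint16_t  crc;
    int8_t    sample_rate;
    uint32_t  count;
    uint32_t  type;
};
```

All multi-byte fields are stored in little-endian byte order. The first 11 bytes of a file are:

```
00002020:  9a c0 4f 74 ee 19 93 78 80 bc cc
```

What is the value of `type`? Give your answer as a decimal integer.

`type` follows `crc` (2 B), `sample_rate` (1 B), `count` (4 B), so it starts at offset 2 + 1 + 4 = 7 and occupies 4 bytes.
Bytes at offsets 7..10: 78 80 BC CC.
In little-endian order the low byte comes first in memory.
Reassemble most-significant byte first: CC BC 80 78 → 0xCCBC8078.
0xCCBC8078 = 3434905720.

3434905720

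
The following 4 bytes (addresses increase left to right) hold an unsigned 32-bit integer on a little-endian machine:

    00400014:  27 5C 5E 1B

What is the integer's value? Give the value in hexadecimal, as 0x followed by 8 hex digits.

Little-endian: lowest address holds the least-significant byte.
Reassemble most-significant byte first: 1B 5E 5C 27 → 0x1B5E5C27.

0x1B5E5C27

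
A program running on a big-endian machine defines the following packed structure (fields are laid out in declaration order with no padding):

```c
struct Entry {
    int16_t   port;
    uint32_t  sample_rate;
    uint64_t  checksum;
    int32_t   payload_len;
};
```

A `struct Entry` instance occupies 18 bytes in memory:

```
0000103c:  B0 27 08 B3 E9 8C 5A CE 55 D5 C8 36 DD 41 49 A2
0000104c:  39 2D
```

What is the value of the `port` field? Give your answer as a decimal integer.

-20441

`port` is the first field, at byte offset 0, occupying 2 bytes.
Bytes at offsets 0..1: B0 27.
Big-endian: lowest address holds the most-significant byte.
The bytes are already most-significant first: 0xB027.
Top bit is set, so as a signed 16-bit value this is 0xB027 − 2^16 = -20441.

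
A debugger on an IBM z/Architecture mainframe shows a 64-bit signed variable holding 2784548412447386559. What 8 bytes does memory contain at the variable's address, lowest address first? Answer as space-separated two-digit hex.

2784548412447386559 in hexadecimal, padded to 64 bits, is 0x26A4B40727CDEBBF.
Split into bytes (most-significant first): 26 A4 B4 07 27 CD EB BF.
Big-endian: lowest address holds the most-significant byte.
So the memory order matches the most-significant-first order: 26 A4 B4 07 27 CD EB BF.

26 A4 B4 07 27 CD EB BF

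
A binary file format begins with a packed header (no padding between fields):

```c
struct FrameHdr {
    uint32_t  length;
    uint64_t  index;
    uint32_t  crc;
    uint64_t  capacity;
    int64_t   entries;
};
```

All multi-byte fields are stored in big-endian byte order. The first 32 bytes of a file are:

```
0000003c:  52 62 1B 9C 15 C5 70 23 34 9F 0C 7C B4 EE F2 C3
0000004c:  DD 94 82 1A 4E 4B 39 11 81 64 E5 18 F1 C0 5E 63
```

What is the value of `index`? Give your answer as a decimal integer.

1568783341717490812

`index` follows `length` (4 bytes), so it starts at byte offset 4 and occupies 8 bytes.
Bytes at offsets 4..11: 15 C5 70 23 34 9F 0C 7C.
In big-endian order the high byte comes first in memory.
The bytes are already most-significant first: 0x15C57023349F0C7C.
0x15C57023349F0C7C = 1568783341717490812.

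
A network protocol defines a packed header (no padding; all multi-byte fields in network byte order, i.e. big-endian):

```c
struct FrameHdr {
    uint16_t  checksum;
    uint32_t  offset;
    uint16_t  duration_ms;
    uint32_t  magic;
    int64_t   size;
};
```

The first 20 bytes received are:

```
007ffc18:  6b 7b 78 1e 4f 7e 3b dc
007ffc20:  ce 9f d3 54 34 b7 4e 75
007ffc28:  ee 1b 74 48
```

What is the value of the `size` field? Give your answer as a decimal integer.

`size` follows `checksum` (2 B), `offset` (4 B), `duration_ms` (2 B), `magic` (4 B), so it starts at offset 2 + 4 + 2 + 4 = 12 and occupies 8 bytes.
Bytes at offsets 12..19: 34 B7 4E 75 EE 1B 74 48.
Big-endian: lowest address holds the most-significant byte.
The bytes are already most-significant first: 0x34B74E75EE1B7448.
0x34B74E75EE1B7448 = 3798591079123219528.

3798591079123219528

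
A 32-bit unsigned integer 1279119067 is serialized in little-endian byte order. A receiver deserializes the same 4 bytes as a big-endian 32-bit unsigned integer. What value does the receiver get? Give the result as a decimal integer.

1279119067 in 32-bit hexadecimal is 0x4C3DCEDB.
Stored little-endian, the bytes at ascending addresses are DB CE 3D 4C.
Read back as big-endian, the last byte is least significant, giving 0xDBCE3D4C.
0xDBCE3D4C = 3687726412.

3687726412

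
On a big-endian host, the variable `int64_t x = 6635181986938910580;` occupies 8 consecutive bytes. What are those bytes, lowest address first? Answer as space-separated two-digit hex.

6635181986938910580 in hexadecimal, padded to 64 bits, is 0x5C14E6DCC7907774.
Split into bytes (most-significant first): 5C 14 E6 DC C7 90 77 74.
Big-endian: lowest address holds the most-significant byte.
So the memory order matches the most-significant-first order: 5C 14 E6 DC C7 90 77 74.

5C 14 E6 DC C7 90 77 74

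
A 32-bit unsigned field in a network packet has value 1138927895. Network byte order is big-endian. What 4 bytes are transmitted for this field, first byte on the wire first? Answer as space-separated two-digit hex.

43 E2 A9 17

1138927895 in hexadecimal, padded to 32 bits, is 0x43E2A917.
Split into bytes (most-significant first): 43 E2 A9 17.
In big-endian order the high byte comes first in memory.
So the memory order matches the most-significant-first order: 43 E2 A9 17.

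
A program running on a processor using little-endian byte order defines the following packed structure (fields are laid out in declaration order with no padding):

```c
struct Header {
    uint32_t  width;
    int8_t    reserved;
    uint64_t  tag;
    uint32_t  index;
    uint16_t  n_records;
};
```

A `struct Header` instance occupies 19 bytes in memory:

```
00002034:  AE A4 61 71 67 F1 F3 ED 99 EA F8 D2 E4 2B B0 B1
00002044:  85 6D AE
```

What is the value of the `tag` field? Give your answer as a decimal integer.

16488514872245351409

`tag` follows `width` (4 B), `reserved` (1 B), so it starts at offset 4 + 1 = 5 and occupies 8 bytes.
Bytes at offsets 5..12: F1 F3 ED 99 EA F8 D2 E4.
In little-endian order the low byte comes first in memory.
Reassemble most-significant byte first: E4 D2 F8 EA 99 ED F3 F1 → 0xE4D2F8EA99EDF3F1.
0xE4D2F8EA99EDF3F1 = 16488514872245351409.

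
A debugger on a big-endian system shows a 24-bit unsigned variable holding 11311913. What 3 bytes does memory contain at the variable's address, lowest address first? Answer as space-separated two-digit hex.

AC 9B 29

11311913 in hexadecimal, padded to 24 bits, is 0xAC9B29.
Split into bytes (most-significant first): AC 9B 29.
Big-endian stores the most-significant byte at the lowest address.
So the memory order matches the most-significant-first order: AC 9B 29.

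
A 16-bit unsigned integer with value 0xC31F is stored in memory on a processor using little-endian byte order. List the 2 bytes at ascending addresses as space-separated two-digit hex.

1F C3

Split into bytes (most-significant first): C3 1F.
Little-endian stores the least-significant byte at the lowest address.
So at ascending addresses the bytes are 1F C3.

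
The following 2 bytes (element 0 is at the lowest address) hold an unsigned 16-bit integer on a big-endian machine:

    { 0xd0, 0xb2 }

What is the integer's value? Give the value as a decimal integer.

53426

Big-endian stores the most-significant byte at the lowest address.
The bytes are already most-significant first: 0xD0B2.
0xD0B2 = 53426.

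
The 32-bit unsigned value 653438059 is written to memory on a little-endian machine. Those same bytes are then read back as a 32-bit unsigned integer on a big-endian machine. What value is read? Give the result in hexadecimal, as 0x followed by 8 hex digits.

0x6BACF226

653438059 in 32-bit hexadecimal is 0x26F2AC6B.
Stored little-endian, the bytes at ascending addresses are 6B AC F2 26.
Read back as big-endian, the last byte is least significant, giving 0x6BACF226.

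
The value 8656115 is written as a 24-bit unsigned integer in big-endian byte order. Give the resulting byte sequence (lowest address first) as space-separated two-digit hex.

8656115 in hexadecimal, padded to 24 bits, is 0x8414F3.
Split into bytes (most-significant first): 84 14 F3.
Big-endian: lowest address holds the most-significant byte.
So the memory order matches the most-significant-first order: 84 14 F3.

84 14 F3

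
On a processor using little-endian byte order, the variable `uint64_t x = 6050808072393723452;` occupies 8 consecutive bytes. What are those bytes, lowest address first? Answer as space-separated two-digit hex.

3C 0E 18 1F E2 C9 F8 53

6050808072393723452 in hexadecimal, padded to 64 bits, is 0x53F8C9E21F180E3C.
Split into bytes (most-significant first): 53 F8 C9 E2 1F 18 0E 3C.
Little-endian stores the least-significant byte at the lowest address.
So at ascending addresses the bytes are 3C 0E 18 1F E2 C9 F8 53.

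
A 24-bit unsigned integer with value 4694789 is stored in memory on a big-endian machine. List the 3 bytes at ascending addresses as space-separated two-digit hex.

4694789 in hexadecimal, padded to 24 bits, is 0x47A305.
Split into bytes (most-significant first): 47 A3 05.
Big-endian stores the most-significant byte at the lowest address.
So the memory order matches the most-significant-first order: 47 A3 05.

47 A3 05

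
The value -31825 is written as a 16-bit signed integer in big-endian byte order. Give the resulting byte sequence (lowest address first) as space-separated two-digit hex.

83 AF

Two's complement of -31825 in 16 bits: 31825 = 0x7C51; invert → 0x83AE; add 1 → 0x83AF.
Split into bytes (most-significant first): 83 AF.
Big-endian: lowest address holds the most-significant byte.
So the memory order matches the most-significant-first order: 83 AF.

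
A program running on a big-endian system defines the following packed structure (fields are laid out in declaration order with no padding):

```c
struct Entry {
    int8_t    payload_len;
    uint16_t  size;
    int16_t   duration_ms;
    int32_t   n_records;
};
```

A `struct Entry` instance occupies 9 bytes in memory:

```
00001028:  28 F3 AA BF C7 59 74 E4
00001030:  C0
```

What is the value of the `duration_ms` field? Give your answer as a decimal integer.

`duration_ms` follows `payload_len` (1 B), `size` (2 B), so it starts at offset 1 + 2 = 3 and occupies 2 bytes.
Bytes at offsets 3..4: BF C7.
Big-endian stores the most-significant byte at the lowest address.
The bytes are already most-significant first: 0xBFC7.
Top bit is set, so as a signed 16-bit value this is 0xBFC7 − 2^16 = -16441.

-16441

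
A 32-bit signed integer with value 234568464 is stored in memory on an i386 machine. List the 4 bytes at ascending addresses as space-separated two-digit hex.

234568464 in hexadecimal, padded to 32 bits, is 0x0DFB3B10.
Split into bytes (most-significant first): 0D FB 3B 10.
Little-endian stores the least-significant byte at the lowest address.
So at ascending addresses the bytes are 10 3B FB 0D.

10 3B FB 0D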